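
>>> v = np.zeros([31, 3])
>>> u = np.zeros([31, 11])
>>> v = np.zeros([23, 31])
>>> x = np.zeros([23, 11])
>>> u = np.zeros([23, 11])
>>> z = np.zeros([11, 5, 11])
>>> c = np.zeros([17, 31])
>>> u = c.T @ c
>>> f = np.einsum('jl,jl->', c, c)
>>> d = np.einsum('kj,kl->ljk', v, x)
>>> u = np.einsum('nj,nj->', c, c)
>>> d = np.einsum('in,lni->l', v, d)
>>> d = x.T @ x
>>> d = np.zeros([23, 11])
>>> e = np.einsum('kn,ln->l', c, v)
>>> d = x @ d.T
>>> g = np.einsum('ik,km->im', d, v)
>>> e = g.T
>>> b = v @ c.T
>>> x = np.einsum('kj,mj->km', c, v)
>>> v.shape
(23, 31)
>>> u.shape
()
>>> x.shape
(17, 23)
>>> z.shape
(11, 5, 11)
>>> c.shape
(17, 31)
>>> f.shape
()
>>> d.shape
(23, 23)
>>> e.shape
(31, 23)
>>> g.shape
(23, 31)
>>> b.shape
(23, 17)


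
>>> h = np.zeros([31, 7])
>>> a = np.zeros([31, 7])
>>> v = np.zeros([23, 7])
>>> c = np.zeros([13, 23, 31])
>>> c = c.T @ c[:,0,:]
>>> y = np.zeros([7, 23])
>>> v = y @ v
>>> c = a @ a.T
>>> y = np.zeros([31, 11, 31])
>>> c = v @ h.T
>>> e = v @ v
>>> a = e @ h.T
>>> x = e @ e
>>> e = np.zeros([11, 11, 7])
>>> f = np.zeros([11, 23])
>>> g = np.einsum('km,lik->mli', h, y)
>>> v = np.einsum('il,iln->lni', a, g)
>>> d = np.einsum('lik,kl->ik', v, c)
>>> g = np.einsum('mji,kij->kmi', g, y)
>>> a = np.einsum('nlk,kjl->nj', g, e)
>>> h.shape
(31, 7)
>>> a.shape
(31, 11)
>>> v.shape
(31, 11, 7)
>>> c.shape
(7, 31)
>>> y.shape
(31, 11, 31)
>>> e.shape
(11, 11, 7)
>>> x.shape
(7, 7)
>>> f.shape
(11, 23)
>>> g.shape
(31, 7, 11)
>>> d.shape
(11, 7)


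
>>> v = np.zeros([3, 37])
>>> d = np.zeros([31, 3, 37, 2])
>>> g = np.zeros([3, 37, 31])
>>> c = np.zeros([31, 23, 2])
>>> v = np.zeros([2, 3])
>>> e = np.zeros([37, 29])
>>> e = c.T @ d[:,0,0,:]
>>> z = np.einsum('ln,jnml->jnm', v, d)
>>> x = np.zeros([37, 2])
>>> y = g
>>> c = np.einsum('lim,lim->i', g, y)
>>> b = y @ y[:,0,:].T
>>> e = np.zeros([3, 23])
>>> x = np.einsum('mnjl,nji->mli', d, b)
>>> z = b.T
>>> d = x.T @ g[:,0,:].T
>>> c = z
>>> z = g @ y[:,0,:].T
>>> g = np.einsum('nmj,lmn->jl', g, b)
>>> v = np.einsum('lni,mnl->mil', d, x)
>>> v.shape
(31, 3, 3)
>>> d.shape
(3, 2, 3)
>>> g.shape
(31, 3)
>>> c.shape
(3, 37, 3)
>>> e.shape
(3, 23)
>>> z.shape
(3, 37, 3)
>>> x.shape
(31, 2, 3)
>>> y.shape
(3, 37, 31)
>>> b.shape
(3, 37, 3)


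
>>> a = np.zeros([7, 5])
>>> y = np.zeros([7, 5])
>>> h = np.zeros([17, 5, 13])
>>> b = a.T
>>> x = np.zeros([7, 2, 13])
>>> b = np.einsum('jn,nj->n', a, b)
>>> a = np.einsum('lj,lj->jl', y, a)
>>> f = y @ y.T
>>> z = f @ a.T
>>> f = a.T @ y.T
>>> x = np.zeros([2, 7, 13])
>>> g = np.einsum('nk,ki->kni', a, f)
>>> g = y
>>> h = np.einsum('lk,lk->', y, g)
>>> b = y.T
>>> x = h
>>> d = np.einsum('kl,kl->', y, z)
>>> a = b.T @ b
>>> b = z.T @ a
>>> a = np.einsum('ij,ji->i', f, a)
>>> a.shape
(7,)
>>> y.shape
(7, 5)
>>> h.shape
()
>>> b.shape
(5, 7)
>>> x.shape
()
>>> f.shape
(7, 7)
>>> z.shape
(7, 5)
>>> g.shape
(7, 5)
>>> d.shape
()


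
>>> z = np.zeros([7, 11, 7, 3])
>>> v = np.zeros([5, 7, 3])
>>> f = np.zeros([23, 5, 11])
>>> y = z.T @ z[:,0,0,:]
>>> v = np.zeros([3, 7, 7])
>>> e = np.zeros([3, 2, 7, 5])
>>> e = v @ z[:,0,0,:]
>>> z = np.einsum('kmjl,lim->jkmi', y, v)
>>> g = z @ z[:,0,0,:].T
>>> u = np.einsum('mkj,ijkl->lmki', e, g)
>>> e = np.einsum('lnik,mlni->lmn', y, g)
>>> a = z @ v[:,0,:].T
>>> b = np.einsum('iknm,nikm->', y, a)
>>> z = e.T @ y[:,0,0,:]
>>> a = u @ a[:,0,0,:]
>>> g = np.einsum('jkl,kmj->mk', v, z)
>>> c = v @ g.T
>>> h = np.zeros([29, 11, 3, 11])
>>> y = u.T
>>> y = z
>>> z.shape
(7, 11, 3)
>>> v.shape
(3, 7, 7)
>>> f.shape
(23, 5, 11)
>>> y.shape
(7, 11, 3)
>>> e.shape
(3, 11, 7)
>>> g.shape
(11, 7)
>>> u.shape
(11, 3, 7, 11)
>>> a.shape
(11, 3, 7, 3)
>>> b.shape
()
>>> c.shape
(3, 7, 11)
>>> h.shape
(29, 11, 3, 11)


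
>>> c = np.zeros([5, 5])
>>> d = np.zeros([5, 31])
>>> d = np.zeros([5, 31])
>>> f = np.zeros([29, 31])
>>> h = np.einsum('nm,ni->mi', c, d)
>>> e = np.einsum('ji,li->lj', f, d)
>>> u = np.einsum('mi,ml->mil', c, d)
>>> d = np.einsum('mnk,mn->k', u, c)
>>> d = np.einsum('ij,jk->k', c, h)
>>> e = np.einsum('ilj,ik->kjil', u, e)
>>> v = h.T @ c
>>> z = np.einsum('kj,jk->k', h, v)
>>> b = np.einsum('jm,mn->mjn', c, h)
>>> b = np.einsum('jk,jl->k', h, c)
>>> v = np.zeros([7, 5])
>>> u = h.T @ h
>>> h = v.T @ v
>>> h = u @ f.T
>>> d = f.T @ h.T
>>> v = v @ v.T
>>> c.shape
(5, 5)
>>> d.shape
(31, 31)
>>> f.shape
(29, 31)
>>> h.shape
(31, 29)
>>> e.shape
(29, 31, 5, 5)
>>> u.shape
(31, 31)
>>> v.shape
(7, 7)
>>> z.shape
(5,)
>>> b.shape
(31,)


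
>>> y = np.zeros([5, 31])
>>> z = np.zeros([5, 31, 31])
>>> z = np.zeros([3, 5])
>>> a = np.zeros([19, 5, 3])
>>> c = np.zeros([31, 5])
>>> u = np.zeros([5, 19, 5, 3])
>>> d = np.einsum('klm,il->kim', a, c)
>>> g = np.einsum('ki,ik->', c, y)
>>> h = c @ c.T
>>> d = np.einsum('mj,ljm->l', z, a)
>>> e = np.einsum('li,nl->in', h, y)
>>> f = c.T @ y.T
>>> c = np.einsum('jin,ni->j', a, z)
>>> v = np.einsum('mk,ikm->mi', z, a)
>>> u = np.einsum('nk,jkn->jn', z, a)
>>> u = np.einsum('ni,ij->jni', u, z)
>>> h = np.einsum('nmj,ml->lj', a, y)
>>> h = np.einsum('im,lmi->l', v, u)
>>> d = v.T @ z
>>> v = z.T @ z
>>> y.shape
(5, 31)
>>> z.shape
(3, 5)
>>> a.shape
(19, 5, 3)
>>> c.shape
(19,)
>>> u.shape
(5, 19, 3)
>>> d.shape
(19, 5)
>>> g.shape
()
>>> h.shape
(5,)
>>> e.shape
(31, 5)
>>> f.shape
(5, 5)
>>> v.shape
(5, 5)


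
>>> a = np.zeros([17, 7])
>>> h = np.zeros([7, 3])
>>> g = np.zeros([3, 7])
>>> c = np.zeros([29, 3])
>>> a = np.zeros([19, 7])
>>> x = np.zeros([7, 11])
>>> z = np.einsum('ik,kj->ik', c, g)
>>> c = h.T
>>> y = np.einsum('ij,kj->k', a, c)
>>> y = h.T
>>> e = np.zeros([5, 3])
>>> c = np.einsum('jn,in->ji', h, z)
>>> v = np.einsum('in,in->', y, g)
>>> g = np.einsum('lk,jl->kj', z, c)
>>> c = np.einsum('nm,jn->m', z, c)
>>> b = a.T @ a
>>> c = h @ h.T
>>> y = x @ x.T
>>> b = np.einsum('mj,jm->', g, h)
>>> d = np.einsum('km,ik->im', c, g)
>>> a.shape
(19, 7)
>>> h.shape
(7, 3)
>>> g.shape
(3, 7)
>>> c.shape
(7, 7)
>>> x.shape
(7, 11)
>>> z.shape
(29, 3)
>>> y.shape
(7, 7)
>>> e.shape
(5, 3)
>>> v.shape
()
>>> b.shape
()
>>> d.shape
(3, 7)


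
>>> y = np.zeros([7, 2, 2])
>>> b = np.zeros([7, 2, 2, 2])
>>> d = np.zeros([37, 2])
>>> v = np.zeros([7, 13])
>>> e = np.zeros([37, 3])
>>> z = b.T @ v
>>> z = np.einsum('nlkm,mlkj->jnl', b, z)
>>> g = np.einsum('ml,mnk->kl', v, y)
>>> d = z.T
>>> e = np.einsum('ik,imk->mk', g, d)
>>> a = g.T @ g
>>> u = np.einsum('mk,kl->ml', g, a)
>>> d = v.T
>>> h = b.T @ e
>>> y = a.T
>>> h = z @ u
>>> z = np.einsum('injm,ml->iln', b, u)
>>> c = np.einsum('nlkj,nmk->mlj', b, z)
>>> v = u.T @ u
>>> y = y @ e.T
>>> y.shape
(13, 7)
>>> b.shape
(7, 2, 2, 2)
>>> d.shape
(13, 7)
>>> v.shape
(13, 13)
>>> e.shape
(7, 13)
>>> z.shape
(7, 13, 2)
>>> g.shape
(2, 13)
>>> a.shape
(13, 13)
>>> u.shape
(2, 13)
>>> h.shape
(13, 7, 13)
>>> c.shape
(13, 2, 2)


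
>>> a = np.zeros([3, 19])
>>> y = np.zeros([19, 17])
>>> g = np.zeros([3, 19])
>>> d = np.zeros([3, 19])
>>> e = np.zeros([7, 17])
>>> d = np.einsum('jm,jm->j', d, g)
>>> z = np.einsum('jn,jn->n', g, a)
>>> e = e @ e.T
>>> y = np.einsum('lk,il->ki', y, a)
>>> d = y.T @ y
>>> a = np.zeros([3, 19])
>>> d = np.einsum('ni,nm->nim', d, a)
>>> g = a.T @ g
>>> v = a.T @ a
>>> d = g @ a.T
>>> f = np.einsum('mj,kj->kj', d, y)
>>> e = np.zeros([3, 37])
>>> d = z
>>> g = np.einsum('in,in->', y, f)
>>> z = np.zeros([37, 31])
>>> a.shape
(3, 19)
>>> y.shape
(17, 3)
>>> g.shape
()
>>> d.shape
(19,)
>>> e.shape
(3, 37)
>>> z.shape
(37, 31)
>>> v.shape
(19, 19)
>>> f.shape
(17, 3)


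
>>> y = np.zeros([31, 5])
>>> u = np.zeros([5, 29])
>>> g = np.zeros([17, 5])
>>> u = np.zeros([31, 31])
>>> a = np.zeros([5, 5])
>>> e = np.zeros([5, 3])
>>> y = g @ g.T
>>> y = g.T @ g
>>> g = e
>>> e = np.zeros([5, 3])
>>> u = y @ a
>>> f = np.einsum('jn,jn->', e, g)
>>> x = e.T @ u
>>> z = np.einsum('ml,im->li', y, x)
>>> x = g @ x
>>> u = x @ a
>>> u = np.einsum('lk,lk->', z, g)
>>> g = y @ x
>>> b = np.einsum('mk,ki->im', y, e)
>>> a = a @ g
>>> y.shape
(5, 5)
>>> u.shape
()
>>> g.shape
(5, 5)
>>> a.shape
(5, 5)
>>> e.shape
(5, 3)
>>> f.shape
()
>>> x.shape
(5, 5)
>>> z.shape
(5, 3)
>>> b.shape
(3, 5)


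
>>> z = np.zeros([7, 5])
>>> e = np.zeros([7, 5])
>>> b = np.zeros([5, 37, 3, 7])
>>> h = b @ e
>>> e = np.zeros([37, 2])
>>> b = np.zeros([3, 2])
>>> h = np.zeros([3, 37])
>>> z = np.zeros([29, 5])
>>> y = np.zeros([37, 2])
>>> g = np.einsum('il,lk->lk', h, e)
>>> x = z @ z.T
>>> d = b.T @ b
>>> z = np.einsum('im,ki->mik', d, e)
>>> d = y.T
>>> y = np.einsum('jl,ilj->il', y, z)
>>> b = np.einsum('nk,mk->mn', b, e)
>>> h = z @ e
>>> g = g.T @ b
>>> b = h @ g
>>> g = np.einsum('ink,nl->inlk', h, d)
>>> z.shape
(2, 2, 37)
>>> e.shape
(37, 2)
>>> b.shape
(2, 2, 3)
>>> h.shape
(2, 2, 2)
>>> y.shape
(2, 2)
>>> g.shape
(2, 2, 37, 2)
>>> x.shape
(29, 29)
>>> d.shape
(2, 37)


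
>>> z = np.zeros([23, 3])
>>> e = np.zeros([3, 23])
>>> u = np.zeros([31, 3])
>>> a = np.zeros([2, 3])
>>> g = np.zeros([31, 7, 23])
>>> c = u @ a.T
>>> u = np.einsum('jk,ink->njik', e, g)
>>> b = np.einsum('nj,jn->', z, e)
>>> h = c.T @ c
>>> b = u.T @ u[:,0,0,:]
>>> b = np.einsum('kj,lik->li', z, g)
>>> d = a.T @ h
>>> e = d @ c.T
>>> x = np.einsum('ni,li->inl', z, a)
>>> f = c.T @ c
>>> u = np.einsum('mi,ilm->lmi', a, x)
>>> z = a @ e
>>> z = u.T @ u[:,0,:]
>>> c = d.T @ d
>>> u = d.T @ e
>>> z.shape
(3, 2, 3)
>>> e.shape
(3, 31)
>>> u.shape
(2, 31)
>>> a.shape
(2, 3)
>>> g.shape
(31, 7, 23)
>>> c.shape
(2, 2)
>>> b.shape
(31, 7)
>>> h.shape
(2, 2)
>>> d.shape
(3, 2)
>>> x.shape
(3, 23, 2)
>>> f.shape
(2, 2)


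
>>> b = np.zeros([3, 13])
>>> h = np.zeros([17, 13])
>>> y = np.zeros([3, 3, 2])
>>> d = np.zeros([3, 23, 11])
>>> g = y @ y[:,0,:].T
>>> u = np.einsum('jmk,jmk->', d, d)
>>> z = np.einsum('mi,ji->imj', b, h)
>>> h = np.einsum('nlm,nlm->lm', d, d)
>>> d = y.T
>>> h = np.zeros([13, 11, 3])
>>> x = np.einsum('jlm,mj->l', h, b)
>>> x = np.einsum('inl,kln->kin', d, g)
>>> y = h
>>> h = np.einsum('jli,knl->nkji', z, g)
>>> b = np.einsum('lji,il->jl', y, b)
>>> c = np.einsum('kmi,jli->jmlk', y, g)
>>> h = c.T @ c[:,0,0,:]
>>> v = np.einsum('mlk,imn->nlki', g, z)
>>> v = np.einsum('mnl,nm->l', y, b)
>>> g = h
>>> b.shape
(11, 13)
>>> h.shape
(13, 3, 11, 13)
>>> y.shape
(13, 11, 3)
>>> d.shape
(2, 3, 3)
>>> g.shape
(13, 3, 11, 13)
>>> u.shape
()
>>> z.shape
(13, 3, 17)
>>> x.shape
(3, 2, 3)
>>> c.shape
(3, 11, 3, 13)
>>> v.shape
(3,)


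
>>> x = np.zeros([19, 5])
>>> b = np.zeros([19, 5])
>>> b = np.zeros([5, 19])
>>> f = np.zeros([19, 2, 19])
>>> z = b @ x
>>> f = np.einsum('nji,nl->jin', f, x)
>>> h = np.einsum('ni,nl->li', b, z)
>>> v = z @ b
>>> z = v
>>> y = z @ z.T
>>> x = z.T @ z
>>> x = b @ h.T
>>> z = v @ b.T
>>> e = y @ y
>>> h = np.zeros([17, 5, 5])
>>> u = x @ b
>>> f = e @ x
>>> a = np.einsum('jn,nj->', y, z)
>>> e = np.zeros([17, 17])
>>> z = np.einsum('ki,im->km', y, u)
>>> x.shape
(5, 5)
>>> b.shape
(5, 19)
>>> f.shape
(5, 5)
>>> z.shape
(5, 19)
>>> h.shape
(17, 5, 5)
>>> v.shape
(5, 19)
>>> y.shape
(5, 5)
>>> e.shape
(17, 17)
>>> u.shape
(5, 19)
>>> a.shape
()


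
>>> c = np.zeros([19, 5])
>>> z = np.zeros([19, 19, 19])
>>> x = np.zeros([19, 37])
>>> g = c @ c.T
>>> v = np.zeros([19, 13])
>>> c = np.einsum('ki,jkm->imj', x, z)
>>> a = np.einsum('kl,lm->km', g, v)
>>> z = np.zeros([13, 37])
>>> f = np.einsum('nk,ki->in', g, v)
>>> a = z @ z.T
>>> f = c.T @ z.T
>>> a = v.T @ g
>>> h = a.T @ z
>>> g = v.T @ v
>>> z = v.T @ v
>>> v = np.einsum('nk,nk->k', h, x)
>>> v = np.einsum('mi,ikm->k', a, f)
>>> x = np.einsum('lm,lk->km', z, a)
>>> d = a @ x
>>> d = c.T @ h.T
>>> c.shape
(37, 19, 19)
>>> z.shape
(13, 13)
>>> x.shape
(19, 13)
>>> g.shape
(13, 13)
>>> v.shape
(19,)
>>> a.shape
(13, 19)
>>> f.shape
(19, 19, 13)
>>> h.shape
(19, 37)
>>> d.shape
(19, 19, 19)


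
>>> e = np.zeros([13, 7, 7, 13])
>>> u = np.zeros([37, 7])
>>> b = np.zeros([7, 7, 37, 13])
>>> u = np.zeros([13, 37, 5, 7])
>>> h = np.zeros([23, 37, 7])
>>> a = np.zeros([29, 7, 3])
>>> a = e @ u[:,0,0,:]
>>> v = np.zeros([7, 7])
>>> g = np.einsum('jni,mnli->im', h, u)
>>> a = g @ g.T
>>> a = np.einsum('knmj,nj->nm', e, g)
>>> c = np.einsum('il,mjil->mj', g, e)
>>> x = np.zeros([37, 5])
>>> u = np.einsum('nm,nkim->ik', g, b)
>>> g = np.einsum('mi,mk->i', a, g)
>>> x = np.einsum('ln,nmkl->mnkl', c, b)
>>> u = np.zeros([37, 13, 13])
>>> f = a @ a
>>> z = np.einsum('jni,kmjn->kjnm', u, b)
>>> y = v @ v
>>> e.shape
(13, 7, 7, 13)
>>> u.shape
(37, 13, 13)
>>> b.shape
(7, 7, 37, 13)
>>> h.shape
(23, 37, 7)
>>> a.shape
(7, 7)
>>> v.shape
(7, 7)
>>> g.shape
(7,)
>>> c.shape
(13, 7)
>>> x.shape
(7, 7, 37, 13)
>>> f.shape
(7, 7)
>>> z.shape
(7, 37, 13, 7)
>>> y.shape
(7, 7)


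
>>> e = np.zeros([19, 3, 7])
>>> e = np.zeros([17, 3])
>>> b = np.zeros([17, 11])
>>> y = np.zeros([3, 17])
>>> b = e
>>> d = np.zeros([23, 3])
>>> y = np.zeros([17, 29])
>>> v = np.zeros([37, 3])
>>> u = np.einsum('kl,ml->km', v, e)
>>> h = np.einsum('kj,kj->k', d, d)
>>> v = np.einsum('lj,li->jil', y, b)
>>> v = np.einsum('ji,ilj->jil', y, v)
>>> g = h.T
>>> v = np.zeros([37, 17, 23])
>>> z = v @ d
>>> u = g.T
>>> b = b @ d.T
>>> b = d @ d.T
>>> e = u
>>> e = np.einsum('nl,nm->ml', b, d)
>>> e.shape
(3, 23)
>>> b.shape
(23, 23)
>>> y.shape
(17, 29)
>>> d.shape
(23, 3)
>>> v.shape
(37, 17, 23)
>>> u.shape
(23,)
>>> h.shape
(23,)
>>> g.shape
(23,)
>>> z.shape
(37, 17, 3)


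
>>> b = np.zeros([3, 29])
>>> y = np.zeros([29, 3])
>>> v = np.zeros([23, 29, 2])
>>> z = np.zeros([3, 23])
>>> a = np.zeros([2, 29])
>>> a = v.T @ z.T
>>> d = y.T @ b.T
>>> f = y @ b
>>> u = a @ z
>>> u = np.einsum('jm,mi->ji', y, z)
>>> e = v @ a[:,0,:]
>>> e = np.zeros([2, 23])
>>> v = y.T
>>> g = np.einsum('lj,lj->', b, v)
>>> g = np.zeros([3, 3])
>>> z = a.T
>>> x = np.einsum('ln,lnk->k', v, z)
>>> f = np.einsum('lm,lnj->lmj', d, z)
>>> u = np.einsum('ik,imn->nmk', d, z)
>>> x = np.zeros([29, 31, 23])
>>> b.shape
(3, 29)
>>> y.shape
(29, 3)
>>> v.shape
(3, 29)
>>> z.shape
(3, 29, 2)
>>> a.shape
(2, 29, 3)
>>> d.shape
(3, 3)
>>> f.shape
(3, 3, 2)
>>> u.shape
(2, 29, 3)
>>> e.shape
(2, 23)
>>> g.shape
(3, 3)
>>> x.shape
(29, 31, 23)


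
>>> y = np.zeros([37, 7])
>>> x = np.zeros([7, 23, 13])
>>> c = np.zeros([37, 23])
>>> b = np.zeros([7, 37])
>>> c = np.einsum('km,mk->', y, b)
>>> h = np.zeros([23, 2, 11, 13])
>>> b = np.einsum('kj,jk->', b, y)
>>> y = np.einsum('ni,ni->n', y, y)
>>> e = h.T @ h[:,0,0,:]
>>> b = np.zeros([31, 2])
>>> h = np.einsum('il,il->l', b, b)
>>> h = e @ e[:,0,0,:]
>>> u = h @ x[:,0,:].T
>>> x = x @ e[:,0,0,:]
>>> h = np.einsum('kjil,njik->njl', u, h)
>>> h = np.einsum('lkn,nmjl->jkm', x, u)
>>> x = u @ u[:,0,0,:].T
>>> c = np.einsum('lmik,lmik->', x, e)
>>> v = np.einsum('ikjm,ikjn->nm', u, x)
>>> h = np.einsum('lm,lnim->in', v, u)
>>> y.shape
(37,)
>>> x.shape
(13, 11, 2, 13)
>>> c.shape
()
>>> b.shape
(31, 2)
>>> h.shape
(2, 11)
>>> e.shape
(13, 11, 2, 13)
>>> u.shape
(13, 11, 2, 7)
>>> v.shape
(13, 7)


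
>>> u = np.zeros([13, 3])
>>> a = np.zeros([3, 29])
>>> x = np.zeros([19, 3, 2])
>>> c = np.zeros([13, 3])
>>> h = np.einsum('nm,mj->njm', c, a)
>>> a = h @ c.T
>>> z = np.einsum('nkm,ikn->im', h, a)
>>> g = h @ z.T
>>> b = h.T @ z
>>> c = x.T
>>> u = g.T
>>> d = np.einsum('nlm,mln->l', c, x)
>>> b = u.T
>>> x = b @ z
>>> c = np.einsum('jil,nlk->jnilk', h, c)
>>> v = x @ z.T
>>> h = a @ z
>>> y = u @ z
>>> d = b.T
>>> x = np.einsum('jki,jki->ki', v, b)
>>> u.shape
(13, 29, 13)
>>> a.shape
(13, 29, 13)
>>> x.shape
(29, 13)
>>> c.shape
(13, 2, 29, 3, 19)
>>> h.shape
(13, 29, 3)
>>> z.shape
(13, 3)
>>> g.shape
(13, 29, 13)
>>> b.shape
(13, 29, 13)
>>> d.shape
(13, 29, 13)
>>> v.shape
(13, 29, 13)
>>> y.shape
(13, 29, 3)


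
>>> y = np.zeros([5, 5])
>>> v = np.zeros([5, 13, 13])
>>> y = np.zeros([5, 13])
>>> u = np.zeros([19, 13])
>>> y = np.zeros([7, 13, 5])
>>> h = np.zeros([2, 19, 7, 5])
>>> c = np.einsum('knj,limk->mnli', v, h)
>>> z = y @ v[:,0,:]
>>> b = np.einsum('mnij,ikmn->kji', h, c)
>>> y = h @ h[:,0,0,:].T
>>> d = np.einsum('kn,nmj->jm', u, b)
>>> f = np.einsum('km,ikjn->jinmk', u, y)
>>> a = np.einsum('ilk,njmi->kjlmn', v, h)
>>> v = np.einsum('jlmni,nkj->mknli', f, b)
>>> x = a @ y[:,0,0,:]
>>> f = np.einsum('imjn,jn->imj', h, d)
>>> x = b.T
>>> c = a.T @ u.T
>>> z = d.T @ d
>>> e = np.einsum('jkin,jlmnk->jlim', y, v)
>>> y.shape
(2, 19, 7, 2)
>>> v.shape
(2, 5, 13, 2, 19)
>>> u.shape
(19, 13)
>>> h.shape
(2, 19, 7, 5)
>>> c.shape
(2, 7, 13, 19, 19)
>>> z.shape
(5, 5)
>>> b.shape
(13, 5, 7)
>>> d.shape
(7, 5)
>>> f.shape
(2, 19, 7)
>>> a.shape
(13, 19, 13, 7, 2)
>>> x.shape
(7, 5, 13)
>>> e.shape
(2, 5, 7, 13)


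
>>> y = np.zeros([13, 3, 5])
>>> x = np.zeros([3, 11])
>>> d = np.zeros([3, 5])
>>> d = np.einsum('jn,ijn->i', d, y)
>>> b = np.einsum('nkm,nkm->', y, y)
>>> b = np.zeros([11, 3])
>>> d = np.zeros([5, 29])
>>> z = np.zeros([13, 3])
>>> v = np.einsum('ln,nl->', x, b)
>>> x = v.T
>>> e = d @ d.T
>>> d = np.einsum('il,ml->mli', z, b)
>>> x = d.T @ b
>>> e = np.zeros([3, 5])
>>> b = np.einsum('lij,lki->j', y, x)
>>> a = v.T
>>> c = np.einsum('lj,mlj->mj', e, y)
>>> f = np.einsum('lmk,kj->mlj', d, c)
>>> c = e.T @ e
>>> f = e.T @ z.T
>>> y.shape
(13, 3, 5)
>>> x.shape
(13, 3, 3)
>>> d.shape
(11, 3, 13)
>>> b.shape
(5,)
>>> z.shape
(13, 3)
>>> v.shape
()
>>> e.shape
(3, 5)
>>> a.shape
()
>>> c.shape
(5, 5)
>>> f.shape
(5, 13)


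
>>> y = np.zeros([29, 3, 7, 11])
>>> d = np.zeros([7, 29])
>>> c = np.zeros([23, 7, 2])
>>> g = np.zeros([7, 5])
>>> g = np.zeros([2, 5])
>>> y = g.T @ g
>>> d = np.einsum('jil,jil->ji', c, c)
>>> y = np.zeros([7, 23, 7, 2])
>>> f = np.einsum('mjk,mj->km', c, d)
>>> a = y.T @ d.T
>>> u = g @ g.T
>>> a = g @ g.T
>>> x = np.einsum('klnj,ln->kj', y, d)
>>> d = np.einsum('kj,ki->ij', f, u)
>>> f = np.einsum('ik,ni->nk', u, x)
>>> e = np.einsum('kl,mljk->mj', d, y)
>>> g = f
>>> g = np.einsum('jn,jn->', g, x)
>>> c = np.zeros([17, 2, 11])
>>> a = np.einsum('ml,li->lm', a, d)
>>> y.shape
(7, 23, 7, 2)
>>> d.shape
(2, 23)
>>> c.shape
(17, 2, 11)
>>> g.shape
()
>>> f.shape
(7, 2)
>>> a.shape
(2, 2)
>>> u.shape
(2, 2)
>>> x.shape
(7, 2)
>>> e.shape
(7, 7)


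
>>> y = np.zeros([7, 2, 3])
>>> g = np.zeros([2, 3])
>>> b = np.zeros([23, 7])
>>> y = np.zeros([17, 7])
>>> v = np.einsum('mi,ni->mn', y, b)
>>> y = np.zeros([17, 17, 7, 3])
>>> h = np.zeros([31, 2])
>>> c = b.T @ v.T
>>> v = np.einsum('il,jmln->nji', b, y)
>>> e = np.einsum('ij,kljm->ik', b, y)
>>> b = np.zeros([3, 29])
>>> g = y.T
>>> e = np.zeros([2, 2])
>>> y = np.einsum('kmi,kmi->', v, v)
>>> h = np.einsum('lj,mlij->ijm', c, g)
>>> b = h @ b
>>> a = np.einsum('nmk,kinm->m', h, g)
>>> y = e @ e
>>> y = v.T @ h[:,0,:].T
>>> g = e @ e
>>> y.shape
(23, 17, 17)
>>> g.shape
(2, 2)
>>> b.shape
(17, 17, 29)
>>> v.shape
(3, 17, 23)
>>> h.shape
(17, 17, 3)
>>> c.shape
(7, 17)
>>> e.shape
(2, 2)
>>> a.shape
(17,)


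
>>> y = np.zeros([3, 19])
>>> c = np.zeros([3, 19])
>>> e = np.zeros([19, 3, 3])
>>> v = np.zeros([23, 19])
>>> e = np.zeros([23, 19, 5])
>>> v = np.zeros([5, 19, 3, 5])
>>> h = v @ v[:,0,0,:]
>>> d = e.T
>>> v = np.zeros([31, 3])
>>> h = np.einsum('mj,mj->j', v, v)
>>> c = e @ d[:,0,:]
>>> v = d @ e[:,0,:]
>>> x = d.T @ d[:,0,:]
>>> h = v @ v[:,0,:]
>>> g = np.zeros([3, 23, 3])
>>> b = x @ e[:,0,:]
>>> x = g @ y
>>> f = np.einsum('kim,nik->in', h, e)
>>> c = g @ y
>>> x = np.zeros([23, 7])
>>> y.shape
(3, 19)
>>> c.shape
(3, 23, 19)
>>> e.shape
(23, 19, 5)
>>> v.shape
(5, 19, 5)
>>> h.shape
(5, 19, 5)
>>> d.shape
(5, 19, 23)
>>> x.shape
(23, 7)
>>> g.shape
(3, 23, 3)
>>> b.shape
(23, 19, 5)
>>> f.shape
(19, 23)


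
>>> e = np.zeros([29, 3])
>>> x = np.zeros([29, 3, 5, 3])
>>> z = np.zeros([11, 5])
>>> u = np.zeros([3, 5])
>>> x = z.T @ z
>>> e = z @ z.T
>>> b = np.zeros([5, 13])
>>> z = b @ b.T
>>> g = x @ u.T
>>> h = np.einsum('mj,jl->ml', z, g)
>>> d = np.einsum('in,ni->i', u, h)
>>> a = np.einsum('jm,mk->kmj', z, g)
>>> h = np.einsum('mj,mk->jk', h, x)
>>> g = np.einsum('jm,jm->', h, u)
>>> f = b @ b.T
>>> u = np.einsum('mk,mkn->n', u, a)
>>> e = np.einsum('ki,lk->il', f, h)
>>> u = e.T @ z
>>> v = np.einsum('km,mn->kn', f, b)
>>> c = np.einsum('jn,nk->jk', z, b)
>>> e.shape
(5, 3)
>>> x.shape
(5, 5)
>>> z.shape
(5, 5)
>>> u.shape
(3, 5)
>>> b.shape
(5, 13)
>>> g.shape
()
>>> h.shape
(3, 5)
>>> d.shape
(3,)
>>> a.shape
(3, 5, 5)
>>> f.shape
(5, 5)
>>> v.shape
(5, 13)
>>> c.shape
(5, 13)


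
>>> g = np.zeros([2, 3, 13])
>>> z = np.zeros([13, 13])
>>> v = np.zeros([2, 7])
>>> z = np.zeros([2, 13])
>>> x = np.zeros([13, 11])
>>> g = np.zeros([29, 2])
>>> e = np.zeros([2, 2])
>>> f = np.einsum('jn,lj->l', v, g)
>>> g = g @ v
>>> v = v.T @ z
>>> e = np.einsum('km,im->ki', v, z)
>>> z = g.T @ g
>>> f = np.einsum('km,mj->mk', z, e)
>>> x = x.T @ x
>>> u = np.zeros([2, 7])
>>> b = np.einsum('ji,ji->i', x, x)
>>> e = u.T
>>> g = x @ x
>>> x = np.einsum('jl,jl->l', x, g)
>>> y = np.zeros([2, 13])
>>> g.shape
(11, 11)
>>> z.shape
(7, 7)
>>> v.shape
(7, 13)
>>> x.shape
(11,)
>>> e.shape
(7, 2)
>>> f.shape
(7, 7)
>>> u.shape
(2, 7)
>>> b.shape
(11,)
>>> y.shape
(2, 13)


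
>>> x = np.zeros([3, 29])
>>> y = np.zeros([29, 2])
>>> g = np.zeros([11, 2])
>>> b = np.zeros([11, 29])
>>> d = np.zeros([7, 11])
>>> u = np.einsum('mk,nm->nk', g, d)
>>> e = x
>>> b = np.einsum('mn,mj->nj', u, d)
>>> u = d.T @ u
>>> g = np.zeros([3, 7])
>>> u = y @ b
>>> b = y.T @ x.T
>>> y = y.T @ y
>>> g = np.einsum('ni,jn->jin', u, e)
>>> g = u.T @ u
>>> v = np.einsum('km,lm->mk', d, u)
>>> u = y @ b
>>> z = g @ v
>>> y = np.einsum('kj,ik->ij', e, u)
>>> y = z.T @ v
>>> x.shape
(3, 29)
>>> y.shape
(7, 7)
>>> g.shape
(11, 11)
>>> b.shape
(2, 3)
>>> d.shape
(7, 11)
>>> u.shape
(2, 3)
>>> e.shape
(3, 29)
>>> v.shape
(11, 7)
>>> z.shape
(11, 7)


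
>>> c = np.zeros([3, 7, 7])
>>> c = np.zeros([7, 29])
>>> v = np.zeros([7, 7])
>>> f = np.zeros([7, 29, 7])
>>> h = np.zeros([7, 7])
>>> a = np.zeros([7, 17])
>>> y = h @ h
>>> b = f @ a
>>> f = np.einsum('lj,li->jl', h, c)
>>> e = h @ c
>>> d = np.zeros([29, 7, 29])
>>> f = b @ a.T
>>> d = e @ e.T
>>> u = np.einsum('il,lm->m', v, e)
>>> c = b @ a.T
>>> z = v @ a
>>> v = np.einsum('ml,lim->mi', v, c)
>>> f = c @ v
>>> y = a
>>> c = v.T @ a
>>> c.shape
(29, 17)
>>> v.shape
(7, 29)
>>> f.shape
(7, 29, 29)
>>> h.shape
(7, 7)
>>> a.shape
(7, 17)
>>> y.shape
(7, 17)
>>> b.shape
(7, 29, 17)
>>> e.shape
(7, 29)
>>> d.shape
(7, 7)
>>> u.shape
(29,)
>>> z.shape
(7, 17)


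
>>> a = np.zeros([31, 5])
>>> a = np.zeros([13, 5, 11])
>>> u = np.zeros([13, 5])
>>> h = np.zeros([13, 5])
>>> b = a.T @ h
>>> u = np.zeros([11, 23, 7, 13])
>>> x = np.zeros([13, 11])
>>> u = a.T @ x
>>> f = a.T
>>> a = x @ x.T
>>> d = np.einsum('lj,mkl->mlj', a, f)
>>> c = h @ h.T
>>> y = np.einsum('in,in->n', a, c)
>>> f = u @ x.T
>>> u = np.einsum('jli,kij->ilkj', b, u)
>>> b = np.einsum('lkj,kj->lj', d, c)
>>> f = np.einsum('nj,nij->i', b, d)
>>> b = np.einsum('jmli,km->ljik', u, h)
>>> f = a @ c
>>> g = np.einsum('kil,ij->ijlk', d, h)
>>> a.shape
(13, 13)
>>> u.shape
(5, 5, 11, 11)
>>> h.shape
(13, 5)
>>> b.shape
(11, 5, 11, 13)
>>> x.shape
(13, 11)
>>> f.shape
(13, 13)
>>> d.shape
(11, 13, 13)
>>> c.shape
(13, 13)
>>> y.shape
(13,)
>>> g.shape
(13, 5, 13, 11)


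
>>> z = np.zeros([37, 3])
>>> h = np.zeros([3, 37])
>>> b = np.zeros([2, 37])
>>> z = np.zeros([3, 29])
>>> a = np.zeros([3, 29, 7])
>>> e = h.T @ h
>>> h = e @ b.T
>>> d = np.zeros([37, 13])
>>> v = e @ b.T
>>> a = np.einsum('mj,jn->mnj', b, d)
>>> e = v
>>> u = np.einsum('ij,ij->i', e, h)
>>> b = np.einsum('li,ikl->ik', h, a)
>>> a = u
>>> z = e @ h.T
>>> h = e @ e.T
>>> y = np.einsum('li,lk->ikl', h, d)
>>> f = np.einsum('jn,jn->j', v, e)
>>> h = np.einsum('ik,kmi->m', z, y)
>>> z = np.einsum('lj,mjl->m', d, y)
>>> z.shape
(37,)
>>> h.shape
(13,)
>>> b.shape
(2, 13)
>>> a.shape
(37,)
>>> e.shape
(37, 2)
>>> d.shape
(37, 13)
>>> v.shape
(37, 2)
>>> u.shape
(37,)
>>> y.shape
(37, 13, 37)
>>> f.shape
(37,)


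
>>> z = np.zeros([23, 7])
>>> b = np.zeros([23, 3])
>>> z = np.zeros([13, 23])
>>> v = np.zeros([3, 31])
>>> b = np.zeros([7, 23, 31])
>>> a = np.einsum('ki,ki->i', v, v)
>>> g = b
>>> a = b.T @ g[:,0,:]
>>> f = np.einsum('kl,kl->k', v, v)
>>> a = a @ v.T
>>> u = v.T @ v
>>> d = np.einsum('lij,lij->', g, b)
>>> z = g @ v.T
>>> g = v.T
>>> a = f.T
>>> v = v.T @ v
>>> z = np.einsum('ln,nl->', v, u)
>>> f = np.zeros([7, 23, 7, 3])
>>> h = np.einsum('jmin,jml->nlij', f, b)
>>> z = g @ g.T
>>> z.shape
(31, 31)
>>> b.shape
(7, 23, 31)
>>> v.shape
(31, 31)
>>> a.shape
(3,)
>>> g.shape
(31, 3)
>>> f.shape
(7, 23, 7, 3)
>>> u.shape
(31, 31)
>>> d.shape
()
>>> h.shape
(3, 31, 7, 7)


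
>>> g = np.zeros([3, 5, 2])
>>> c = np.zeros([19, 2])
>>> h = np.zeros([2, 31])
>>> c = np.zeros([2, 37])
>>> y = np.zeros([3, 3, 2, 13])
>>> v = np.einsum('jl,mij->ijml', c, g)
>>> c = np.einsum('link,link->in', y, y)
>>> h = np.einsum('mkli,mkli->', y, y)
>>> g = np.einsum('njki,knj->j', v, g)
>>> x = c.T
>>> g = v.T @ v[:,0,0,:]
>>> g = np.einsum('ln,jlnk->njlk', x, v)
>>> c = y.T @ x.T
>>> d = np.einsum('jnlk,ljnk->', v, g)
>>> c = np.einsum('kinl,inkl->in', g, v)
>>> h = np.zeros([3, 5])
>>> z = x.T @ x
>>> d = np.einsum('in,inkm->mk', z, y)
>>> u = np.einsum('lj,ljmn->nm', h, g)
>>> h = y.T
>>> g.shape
(3, 5, 2, 37)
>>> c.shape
(5, 2)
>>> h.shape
(13, 2, 3, 3)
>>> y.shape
(3, 3, 2, 13)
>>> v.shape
(5, 2, 3, 37)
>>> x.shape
(2, 3)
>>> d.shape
(13, 2)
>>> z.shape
(3, 3)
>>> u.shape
(37, 2)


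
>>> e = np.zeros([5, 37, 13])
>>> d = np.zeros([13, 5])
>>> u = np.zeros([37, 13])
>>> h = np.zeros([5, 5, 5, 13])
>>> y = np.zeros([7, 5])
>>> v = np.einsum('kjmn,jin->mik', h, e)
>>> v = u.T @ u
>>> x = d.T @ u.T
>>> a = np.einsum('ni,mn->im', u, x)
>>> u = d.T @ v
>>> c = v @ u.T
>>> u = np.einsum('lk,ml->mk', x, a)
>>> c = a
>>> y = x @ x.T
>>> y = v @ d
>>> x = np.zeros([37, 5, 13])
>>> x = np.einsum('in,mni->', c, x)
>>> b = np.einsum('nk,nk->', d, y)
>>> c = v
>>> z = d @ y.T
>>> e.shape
(5, 37, 13)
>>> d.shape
(13, 5)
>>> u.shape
(13, 37)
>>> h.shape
(5, 5, 5, 13)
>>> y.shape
(13, 5)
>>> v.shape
(13, 13)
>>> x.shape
()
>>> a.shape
(13, 5)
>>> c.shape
(13, 13)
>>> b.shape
()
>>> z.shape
(13, 13)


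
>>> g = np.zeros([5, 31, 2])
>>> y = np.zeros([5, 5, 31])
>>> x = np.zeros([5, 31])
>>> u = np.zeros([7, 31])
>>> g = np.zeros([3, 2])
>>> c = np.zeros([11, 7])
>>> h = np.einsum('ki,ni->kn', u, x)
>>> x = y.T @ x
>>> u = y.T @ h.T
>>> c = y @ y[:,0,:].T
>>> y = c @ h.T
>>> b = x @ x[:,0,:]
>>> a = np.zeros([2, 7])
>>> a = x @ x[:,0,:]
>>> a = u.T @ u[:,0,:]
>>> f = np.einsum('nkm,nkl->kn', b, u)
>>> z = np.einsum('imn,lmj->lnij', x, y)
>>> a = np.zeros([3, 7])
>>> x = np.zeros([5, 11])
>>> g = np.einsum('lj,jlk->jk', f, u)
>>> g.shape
(31, 7)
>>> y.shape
(5, 5, 7)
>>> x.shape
(5, 11)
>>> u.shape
(31, 5, 7)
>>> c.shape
(5, 5, 5)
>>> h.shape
(7, 5)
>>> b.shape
(31, 5, 31)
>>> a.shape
(3, 7)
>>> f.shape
(5, 31)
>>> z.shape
(5, 31, 31, 7)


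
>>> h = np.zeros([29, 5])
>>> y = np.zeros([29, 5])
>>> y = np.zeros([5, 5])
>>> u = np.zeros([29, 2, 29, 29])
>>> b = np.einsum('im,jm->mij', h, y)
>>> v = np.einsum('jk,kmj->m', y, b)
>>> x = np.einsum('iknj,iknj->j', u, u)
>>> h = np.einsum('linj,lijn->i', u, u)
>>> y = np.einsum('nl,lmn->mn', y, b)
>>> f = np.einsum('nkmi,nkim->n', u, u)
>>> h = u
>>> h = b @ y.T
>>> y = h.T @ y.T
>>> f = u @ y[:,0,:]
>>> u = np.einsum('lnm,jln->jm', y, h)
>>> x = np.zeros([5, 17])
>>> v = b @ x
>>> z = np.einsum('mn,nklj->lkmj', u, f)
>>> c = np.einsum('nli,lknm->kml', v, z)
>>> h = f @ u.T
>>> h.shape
(29, 2, 29, 5)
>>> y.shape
(29, 29, 29)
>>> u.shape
(5, 29)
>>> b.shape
(5, 29, 5)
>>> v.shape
(5, 29, 17)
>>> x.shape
(5, 17)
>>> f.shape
(29, 2, 29, 29)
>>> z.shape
(29, 2, 5, 29)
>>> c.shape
(2, 29, 29)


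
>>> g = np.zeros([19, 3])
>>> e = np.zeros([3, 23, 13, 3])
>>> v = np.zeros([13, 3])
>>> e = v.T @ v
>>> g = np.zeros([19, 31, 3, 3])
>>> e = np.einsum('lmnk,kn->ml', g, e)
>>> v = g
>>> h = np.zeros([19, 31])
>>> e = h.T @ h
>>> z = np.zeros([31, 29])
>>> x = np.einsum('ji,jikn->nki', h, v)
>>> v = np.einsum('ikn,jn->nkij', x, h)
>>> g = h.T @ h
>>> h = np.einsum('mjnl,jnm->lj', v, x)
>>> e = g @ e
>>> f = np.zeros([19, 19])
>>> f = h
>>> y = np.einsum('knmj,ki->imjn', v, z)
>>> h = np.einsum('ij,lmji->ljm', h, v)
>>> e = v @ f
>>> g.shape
(31, 31)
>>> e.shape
(31, 3, 3, 3)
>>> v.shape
(31, 3, 3, 19)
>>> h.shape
(31, 3, 3)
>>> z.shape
(31, 29)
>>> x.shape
(3, 3, 31)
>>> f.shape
(19, 3)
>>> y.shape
(29, 3, 19, 3)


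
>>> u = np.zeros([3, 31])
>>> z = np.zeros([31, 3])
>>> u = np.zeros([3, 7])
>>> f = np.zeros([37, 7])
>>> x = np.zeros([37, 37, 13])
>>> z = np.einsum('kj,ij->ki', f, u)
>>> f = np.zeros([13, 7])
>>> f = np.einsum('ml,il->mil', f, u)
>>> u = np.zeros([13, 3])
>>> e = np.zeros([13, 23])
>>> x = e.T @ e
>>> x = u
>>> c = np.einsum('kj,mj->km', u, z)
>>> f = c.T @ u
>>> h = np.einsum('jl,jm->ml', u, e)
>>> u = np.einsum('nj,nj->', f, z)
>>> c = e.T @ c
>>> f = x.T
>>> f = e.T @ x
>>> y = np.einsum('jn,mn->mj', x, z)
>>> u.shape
()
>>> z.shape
(37, 3)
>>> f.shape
(23, 3)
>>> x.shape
(13, 3)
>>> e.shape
(13, 23)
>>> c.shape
(23, 37)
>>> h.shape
(23, 3)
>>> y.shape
(37, 13)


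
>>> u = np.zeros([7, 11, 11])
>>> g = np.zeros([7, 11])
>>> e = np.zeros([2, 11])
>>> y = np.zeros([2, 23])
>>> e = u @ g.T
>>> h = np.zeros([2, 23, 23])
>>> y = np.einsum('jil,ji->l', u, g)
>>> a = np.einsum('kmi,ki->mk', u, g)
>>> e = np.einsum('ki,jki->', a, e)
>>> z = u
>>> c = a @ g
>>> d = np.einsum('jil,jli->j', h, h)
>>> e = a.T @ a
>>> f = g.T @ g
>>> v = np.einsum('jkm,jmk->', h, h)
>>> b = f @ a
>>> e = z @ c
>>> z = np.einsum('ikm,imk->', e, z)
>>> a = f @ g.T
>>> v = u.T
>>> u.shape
(7, 11, 11)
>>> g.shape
(7, 11)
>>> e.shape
(7, 11, 11)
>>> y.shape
(11,)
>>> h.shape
(2, 23, 23)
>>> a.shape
(11, 7)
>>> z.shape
()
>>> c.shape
(11, 11)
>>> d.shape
(2,)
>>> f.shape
(11, 11)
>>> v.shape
(11, 11, 7)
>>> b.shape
(11, 7)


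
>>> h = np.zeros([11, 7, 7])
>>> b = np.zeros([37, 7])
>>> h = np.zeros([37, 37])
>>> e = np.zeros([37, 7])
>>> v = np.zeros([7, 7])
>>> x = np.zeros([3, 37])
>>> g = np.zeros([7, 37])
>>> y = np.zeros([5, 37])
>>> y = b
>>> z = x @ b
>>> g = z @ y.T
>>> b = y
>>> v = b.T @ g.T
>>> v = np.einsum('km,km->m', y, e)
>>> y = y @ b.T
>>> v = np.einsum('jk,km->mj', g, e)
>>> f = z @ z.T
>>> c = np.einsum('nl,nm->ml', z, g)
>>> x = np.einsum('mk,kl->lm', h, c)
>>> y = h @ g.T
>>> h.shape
(37, 37)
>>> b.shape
(37, 7)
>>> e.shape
(37, 7)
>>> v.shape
(7, 3)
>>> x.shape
(7, 37)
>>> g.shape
(3, 37)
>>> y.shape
(37, 3)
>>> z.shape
(3, 7)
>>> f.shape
(3, 3)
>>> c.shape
(37, 7)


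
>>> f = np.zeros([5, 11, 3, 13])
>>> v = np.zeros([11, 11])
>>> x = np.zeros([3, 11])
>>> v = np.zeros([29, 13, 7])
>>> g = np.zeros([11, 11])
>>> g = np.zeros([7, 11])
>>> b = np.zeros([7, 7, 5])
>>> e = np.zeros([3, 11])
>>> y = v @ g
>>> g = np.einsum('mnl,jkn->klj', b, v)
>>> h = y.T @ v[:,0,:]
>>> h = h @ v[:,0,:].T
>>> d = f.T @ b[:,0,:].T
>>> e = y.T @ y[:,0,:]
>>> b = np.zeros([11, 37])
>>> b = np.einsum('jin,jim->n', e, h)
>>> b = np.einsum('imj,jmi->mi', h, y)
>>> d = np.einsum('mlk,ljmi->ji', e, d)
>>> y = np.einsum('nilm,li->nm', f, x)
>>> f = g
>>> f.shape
(13, 5, 29)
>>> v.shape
(29, 13, 7)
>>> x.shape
(3, 11)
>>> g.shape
(13, 5, 29)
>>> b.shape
(13, 11)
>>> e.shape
(11, 13, 11)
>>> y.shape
(5, 13)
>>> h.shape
(11, 13, 29)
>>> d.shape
(3, 7)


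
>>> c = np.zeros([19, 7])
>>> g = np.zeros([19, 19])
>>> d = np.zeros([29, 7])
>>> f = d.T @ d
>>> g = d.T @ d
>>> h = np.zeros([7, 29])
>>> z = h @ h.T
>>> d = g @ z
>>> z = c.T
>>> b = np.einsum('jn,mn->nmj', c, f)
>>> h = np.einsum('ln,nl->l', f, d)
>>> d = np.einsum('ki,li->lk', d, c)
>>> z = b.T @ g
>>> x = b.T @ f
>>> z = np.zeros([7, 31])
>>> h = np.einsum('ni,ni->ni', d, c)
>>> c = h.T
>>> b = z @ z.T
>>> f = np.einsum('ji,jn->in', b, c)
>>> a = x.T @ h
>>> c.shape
(7, 19)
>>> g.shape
(7, 7)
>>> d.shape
(19, 7)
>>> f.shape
(7, 19)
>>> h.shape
(19, 7)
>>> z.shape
(7, 31)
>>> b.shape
(7, 7)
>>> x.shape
(19, 7, 7)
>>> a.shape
(7, 7, 7)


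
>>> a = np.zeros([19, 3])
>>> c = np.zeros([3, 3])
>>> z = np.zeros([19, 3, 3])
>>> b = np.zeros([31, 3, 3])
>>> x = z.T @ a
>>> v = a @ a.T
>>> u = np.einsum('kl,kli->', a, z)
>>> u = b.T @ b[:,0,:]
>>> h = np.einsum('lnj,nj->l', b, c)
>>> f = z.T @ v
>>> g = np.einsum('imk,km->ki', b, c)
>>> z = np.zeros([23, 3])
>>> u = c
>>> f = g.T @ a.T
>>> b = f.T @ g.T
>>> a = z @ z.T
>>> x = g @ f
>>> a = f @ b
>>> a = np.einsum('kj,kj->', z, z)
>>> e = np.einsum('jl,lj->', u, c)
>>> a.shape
()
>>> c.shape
(3, 3)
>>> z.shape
(23, 3)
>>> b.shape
(19, 3)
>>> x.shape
(3, 19)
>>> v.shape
(19, 19)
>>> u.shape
(3, 3)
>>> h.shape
(31,)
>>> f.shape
(31, 19)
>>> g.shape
(3, 31)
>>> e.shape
()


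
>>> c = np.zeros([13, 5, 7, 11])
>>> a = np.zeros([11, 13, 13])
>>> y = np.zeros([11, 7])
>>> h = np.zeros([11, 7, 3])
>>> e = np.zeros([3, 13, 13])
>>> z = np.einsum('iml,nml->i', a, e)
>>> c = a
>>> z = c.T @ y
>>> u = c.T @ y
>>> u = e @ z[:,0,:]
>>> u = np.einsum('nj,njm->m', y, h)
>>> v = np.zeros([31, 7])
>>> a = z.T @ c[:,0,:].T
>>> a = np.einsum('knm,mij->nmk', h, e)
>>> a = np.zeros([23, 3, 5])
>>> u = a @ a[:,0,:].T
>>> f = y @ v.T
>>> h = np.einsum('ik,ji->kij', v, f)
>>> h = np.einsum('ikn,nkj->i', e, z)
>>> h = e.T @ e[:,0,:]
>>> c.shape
(11, 13, 13)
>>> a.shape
(23, 3, 5)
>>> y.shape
(11, 7)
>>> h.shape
(13, 13, 13)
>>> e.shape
(3, 13, 13)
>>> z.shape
(13, 13, 7)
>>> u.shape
(23, 3, 23)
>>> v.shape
(31, 7)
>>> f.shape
(11, 31)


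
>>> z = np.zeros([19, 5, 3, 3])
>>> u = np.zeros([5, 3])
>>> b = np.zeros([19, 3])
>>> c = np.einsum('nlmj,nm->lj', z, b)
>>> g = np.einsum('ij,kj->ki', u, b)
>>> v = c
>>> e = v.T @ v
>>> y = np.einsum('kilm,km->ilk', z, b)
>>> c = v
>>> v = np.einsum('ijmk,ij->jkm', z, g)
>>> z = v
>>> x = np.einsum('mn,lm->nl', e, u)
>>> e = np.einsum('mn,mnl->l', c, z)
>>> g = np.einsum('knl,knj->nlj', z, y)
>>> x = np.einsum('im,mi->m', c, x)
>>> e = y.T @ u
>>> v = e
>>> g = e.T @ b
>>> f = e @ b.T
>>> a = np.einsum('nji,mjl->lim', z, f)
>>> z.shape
(5, 3, 3)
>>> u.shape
(5, 3)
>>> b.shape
(19, 3)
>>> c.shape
(5, 3)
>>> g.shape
(3, 3, 3)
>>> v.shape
(19, 3, 3)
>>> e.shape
(19, 3, 3)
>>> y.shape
(5, 3, 19)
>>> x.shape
(3,)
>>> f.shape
(19, 3, 19)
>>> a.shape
(19, 3, 19)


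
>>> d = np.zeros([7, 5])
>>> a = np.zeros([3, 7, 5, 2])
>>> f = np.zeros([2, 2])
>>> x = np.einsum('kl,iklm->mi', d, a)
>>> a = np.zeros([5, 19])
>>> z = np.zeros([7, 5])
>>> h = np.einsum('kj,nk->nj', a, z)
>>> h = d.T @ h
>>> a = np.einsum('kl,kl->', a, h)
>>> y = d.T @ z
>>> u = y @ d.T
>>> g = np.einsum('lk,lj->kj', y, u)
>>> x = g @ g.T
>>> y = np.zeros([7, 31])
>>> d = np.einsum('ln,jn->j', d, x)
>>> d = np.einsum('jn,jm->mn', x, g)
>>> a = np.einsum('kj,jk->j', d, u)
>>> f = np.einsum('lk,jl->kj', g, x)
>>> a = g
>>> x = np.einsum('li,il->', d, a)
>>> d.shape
(7, 5)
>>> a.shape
(5, 7)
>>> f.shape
(7, 5)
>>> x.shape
()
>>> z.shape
(7, 5)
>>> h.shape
(5, 19)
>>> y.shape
(7, 31)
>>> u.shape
(5, 7)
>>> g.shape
(5, 7)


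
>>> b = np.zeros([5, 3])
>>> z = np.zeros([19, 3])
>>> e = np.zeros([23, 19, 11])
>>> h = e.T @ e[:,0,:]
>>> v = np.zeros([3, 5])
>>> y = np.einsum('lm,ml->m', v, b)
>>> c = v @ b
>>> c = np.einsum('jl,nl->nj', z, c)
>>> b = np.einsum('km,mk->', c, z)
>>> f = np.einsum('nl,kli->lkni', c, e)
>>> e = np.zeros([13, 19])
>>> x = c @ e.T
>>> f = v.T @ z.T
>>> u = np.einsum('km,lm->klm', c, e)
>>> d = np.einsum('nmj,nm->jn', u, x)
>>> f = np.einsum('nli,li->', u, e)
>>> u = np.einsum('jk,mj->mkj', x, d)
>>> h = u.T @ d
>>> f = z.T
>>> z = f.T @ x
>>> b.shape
()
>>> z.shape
(19, 13)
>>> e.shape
(13, 19)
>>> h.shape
(3, 13, 3)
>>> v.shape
(3, 5)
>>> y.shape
(5,)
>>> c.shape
(3, 19)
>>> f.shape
(3, 19)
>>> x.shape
(3, 13)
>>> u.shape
(19, 13, 3)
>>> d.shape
(19, 3)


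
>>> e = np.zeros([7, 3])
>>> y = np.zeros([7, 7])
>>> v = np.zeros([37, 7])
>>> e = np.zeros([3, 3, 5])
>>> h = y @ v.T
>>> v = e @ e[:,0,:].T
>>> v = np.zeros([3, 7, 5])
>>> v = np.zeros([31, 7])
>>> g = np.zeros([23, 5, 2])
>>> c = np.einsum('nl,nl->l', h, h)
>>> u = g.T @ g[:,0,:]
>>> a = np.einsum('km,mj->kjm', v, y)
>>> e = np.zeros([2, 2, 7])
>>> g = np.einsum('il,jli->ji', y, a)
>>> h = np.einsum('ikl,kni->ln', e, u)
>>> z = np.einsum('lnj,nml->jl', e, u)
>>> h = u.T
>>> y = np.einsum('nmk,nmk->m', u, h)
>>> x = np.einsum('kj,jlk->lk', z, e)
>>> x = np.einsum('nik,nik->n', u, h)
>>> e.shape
(2, 2, 7)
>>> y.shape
(5,)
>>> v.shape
(31, 7)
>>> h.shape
(2, 5, 2)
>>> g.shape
(31, 7)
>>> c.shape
(37,)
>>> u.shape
(2, 5, 2)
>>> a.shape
(31, 7, 7)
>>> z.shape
(7, 2)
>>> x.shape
(2,)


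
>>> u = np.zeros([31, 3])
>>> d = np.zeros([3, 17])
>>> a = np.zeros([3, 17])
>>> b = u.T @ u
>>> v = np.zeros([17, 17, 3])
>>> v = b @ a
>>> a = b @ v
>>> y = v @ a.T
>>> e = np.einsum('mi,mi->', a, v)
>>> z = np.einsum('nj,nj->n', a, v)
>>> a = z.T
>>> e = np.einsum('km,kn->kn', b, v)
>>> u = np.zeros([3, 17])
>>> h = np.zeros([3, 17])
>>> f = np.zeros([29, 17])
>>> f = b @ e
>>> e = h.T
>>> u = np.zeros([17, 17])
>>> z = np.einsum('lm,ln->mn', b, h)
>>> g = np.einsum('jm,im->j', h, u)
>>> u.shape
(17, 17)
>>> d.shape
(3, 17)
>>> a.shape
(3,)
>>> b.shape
(3, 3)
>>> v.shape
(3, 17)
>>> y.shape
(3, 3)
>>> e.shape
(17, 3)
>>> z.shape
(3, 17)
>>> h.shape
(3, 17)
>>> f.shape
(3, 17)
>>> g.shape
(3,)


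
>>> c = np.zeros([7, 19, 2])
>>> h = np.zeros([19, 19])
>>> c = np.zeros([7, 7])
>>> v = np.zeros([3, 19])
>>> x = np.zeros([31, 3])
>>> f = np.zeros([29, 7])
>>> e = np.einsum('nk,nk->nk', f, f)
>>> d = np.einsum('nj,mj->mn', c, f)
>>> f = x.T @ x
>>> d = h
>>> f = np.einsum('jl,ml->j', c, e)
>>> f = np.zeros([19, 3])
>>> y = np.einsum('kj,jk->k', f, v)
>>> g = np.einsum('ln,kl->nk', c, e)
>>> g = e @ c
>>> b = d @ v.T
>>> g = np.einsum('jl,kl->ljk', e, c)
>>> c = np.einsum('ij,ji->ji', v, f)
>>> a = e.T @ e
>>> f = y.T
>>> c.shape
(19, 3)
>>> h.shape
(19, 19)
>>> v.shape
(3, 19)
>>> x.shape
(31, 3)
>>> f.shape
(19,)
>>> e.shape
(29, 7)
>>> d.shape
(19, 19)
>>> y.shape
(19,)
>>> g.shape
(7, 29, 7)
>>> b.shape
(19, 3)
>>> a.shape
(7, 7)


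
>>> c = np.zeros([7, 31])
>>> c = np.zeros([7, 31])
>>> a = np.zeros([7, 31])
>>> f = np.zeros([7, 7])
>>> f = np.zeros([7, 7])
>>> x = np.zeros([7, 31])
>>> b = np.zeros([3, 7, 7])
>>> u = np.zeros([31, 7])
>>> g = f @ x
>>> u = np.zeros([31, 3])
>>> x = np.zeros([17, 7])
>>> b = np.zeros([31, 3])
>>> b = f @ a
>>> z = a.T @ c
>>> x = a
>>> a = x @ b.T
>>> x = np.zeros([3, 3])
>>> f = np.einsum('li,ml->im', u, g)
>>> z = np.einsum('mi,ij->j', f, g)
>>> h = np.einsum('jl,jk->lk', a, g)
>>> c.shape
(7, 31)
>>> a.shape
(7, 7)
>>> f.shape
(3, 7)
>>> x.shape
(3, 3)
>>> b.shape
(7, 31)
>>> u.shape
(31, 3)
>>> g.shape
(7, 31)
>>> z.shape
(31,)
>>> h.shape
(7, 31)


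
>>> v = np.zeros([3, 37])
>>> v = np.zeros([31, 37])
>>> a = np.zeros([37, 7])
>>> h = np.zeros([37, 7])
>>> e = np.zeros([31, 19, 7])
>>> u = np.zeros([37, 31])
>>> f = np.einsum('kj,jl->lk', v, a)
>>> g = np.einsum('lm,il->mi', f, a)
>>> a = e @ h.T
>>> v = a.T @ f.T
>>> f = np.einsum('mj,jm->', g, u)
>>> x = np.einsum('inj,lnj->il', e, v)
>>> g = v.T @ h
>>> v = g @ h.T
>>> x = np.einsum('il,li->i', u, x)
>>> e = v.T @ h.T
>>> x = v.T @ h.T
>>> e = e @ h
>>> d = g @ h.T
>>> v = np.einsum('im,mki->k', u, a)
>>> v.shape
(19,)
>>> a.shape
(31, 19, 37)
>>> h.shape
(37, 7)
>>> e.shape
(37, 19, 7)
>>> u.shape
(37, 31)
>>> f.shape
()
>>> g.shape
(7, 19, 7)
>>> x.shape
(37, 19, 37)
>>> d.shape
(7, 19, 37)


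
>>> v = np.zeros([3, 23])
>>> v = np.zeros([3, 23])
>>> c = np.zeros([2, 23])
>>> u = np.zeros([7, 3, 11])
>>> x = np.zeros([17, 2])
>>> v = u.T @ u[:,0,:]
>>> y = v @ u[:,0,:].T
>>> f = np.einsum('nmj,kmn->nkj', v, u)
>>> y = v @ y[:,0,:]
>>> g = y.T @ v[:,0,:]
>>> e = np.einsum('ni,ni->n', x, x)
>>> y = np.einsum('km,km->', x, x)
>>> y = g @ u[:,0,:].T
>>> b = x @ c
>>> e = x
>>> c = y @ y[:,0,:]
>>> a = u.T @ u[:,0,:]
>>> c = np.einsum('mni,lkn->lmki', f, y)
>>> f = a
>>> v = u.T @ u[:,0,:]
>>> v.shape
(11, 3, 11)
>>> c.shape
(7, 11, 3, 11)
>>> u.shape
(7, 3, 11)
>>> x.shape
(17, 2)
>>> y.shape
(7, 3, 7)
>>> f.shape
(11, 3, 11)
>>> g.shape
(7, 3, 11)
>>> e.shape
(17, 2)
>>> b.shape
(17, 23)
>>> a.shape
(11, 3, 11)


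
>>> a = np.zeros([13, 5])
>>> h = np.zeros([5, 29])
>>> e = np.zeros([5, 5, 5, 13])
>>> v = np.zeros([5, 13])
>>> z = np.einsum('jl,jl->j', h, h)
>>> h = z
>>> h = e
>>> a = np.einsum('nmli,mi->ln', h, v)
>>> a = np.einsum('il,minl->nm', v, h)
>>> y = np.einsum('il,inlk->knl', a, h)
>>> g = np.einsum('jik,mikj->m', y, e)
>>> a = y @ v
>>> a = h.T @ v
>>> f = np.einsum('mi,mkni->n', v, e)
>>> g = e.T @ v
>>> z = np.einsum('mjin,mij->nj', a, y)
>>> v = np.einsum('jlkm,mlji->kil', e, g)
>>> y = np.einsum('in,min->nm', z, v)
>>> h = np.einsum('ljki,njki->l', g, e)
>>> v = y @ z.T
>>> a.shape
(13, 5, 5, 13)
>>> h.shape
(13,)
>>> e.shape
(5, 5, 5, 13)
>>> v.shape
(5, 13)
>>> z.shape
(13, 5)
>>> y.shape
(5, 5)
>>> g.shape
(13, 5, 5, 13)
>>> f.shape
(5,)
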